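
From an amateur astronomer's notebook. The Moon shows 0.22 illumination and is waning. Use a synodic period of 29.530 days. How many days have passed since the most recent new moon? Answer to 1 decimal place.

24.9 days

Invert f = (1 − cos θ)/2 to get cos θ = 1 − 2(0.22) = 0.560, hence θ₀ = arccos 0.560 = 55.9°.
Waning ⇒ past full, so θ = 360° − 55.9° = 304.1°.
That fraction of the synodic month is 304.1/360 × 29.530 d ≈ 24.94 d.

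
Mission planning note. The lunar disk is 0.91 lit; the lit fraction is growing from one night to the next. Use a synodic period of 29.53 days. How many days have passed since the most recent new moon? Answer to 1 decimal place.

11.9 days

Invert f = (1 − cos θ)/2 to get cos θ = 1 − 2(0.91) = -0.820, hence θ₀ = arccos -0.820 = 145.1°.
The Moon is waxing (0°–180°), so θ = 145.1° directly.
At 360°/29.53 d per day, 145.1° corresponds to 11.90 days.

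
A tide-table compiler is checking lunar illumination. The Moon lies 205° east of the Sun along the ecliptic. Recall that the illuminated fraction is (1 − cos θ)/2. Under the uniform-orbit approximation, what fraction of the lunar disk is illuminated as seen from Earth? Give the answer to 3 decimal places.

Half-versine of 205°: (1 − (-0.906))/2 = 0.953.

0.953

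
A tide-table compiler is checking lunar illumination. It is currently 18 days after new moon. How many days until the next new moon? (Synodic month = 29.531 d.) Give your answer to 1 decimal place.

The next new moon completes the synodic month: 29.531 − 18 = 11.531 days.

11.5 days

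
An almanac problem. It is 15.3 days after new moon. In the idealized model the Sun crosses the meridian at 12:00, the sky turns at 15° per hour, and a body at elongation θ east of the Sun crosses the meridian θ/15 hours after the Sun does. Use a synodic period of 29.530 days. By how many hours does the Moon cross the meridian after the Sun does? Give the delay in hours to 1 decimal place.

Phase angle: θ = 360°·(15.3 d)/(29.530 d) = 186.5°.
At 15° of sky rotation per hour, 186.5° corresponds to a 12.43 h lag.
So the Moon crosses the meridian 12.43 h after the Sun.

12.4 h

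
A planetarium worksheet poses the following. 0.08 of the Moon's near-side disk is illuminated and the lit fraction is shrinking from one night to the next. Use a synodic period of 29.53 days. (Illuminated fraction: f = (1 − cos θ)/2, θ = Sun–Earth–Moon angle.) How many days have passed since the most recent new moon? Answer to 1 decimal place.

From f = (1 − cos θ)/2: cos θ = 1 − 2×0.08 = 0.840; arccos → 32.9°.
Since the Moon is past full (waning), take the reflex angle: θ = 360° − 32.9° = 327.1°.
That fraction of the synodic month is 327.1/360 × 29.53 d ≈ 26.83 d.

26.8 days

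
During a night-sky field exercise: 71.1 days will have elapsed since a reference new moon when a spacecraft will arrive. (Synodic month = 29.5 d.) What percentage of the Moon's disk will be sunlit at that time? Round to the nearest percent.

71.1 d spans 2 complete synodic months (2 × 29.5 = 59.00 d) plus 12.10 d.
Elongation θ = 360° × 12.10/29.5 ≈ 147.7°.
Illuminated fraction = (1 − cos 147.7°)/2 = (1 − (-0.845))/2 ≈ 0.922, so 92%.

92%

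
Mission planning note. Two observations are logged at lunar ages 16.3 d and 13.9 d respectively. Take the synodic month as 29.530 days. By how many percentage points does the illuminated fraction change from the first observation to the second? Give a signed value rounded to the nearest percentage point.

+2 percentage points

First observation: θ = 360°·16.3/29.530 = 198.7°, so f = 0.974.
Second observation: θ = 169.5°, f = 0.992.
Δf = 0.992 − 0.974 = +0.018, i.e. +2 pp.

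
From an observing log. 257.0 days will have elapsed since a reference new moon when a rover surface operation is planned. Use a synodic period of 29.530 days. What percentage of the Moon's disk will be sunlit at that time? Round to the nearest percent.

65%

Reduce mod P: 257.0 − 8×29.530 = 20.76 d into the current lunation.
Phase angle: θ = 360°·(20.76 d)/(29.530 d) = 253.1°.
cos 253.1° = (-0.291), so f = (1 − (-0.291))/2 = 0.645, so 65%.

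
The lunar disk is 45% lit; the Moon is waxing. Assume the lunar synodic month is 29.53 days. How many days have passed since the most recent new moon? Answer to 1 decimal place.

From f = (1 − cos θ)/2: cos θ = 1 − 2×0.45 = 0.100; arccos → 84.3°.
The Moon is waxing (0°–180°), so θ = 84.3° directly.
That fraction of the synodic month is 84.3/360 × 29.53 d ≈ 6.91 d.

6.9 days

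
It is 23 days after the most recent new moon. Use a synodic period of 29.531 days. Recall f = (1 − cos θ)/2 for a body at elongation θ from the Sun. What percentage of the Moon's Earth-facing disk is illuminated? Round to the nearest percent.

41%

The Moon has covered 23/29.531 of its cycle, so θ ≈ 360° × 23/29.531 = 280.4°.
cos 280.4° = 0.180, so f = (1 − 0.180)/2 = 0.410, so 41%.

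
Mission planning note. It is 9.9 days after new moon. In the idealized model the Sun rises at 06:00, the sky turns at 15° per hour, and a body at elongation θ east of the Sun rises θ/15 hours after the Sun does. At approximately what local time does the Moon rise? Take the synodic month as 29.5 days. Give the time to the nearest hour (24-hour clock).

14:00

Phase angle: θ = 360°·(9.9 d)/(29.5 d) = 120.8°.
Delay after the Sun = 120.8° / (15°/h) ≈ 8.05 h.
06:00 + 8.05 h ≈ 14:03 → 14:00 to the nearest hour.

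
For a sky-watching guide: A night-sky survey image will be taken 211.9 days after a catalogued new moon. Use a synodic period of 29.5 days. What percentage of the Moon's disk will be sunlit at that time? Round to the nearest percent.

30%

211.9 d spans 7 complete synodic months (7 × 29.5 = 206.50 d) plus 5.40 d.
Phase angle: θ = 360°·(5.40 d)/(29.5 d) = 65.9°.
Illuminated fraction = (1 − cos 65.9°)/2 = (1 − 0.408)/2 ≈ 0.296, so 30%.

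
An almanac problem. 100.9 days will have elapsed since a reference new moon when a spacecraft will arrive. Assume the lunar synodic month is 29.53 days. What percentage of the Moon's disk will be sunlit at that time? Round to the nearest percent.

93%

100.9/29.53 = 3.417 lunations, so 3 complete cycles and 12.31 d into the next.
The Moon has covered 12.31/29.53 of its cycle, so θ ≈ 360° × 12.31/29.53 = 150.1°.
With cos θ = (-0.867), the lit fraction is (1 − (-0.867))/2 ≈ 0.933, so 93%.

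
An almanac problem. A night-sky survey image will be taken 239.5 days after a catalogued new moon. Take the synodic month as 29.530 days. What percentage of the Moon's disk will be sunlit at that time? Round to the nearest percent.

12%

Reduce mod P: 239.5 − 8×29.530 = 3.26 d into the current lunation.
Phase angle: θ = 360°·(3.26 d)/(29.530 d) = 39.7°.
Illuminated fraction = (1 − cos 39.7°)/2 = (1 − 0.769)/2 ≈ 0.116, so 12%.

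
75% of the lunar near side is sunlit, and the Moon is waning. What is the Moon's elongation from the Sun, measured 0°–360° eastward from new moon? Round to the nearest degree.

cos θ = 1 − 2f = -0.500, giving a principal value of 120.0°.
A waning Moon lies in 180°–360°, so θ = 360° − 120.0° = 240.0°.

240°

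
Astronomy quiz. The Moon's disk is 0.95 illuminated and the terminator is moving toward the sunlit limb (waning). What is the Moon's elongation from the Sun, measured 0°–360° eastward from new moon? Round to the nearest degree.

206°

cos θ = 1 − 2f = -0.900, giving a principal value of 154.2°.
Since the Moon is past full (waning), take the reflex angle: θ = 360° − 154.2° = 205.8°.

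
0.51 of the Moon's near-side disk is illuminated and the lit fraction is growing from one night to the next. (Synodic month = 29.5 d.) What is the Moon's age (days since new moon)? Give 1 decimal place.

Invert f = (1 − cos θ)/2 to get cos θ = 1 − 2(0.51) = -0.020, hence θ₀ = arccos -0.020 = 91.1°.
Waxing ⇒ before full, so θ = 91.1°.
At 360°/29.5 d per day, 91.1° corresponds to 7.47 days.

7.5 days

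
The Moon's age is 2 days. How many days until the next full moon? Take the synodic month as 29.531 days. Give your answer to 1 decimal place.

Full moon occurs at elongation 180°, i.e. at age 29.531 × 180/360 = 14.765 d.
So 12.765 days remain (14.765 − 2).

12.8 days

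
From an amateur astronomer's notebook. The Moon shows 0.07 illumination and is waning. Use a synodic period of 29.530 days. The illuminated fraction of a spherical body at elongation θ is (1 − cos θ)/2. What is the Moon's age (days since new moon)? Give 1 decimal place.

27.0 days

cos θ = 1 − 2f = 0.860, giving a principal value of 30.7°.
Since the Moon is past full (waning), take the reflex angle: θ = 360° − 30.7° = 329.3°.
At 360°/29.530 d per day, 329.3° corresponds to 27.01 days.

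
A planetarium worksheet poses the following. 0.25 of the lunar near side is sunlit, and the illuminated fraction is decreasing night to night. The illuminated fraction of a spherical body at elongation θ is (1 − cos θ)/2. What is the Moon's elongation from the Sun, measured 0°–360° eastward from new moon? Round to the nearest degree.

300°

From f = (1 − cos θ)/2: cos θ = 1 − 2×0.25 = 0.500; arccos → 60.0°.
Waning ⇒ past full, so θ = 360° − 60.0° = 300.0°.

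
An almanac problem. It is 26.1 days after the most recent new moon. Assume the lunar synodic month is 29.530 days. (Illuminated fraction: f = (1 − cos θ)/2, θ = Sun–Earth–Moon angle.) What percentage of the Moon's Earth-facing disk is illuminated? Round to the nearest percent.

13%

Elongation θ = 360° × 26.1/29.530 ≈ 318.2°.
cos 318.2° = 0.745, so f = (1 − 0.745)/2 = 0.127, so 13%.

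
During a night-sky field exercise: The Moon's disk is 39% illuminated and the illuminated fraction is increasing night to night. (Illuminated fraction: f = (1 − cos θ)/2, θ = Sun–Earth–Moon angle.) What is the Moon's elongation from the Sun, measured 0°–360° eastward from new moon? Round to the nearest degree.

From f = (1 − cos θ)/2: cos θ = 1 − 2×0.39 = 0.220; arccos → 77.3°.
The Moon is waxing (0°–180°), so θ = 77.3° directly.

77°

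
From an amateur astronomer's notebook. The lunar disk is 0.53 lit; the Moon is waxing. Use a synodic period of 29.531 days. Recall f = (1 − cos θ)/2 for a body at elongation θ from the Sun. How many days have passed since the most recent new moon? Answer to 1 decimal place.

7.7 days

cos θ = 1 − 2f = -0.060, giving a principal value of 93.4°.
Waxing ⇒ before full, so θ = 93.4°.
That fraction of the synodic month is 93.4/360 × 29.531 d ≈ 7.66 d.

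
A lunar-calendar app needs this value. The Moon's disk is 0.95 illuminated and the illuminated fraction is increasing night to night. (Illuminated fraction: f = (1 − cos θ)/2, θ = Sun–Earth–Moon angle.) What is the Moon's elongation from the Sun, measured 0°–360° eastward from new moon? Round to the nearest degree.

154°

cos θ = 1 − 2f = -0.900, giving a principal value of 154.2°.
Waxing ⇒ before full, so θ = 154.2°.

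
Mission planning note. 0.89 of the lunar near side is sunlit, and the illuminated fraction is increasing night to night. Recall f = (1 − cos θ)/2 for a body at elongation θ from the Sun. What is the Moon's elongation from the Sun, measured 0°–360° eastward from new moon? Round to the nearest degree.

From f = (1 − cos θ)/2: cos θ = 1 − 2×0.89 = -0.780; arccos → 141.3°.
The Moon is waxing (0°–180°), so θ = 141.3° directly.

141°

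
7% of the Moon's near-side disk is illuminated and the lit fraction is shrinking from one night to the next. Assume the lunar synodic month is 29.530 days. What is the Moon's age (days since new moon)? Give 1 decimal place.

27.0 days

Invert f = (1 − cos θ)/2 to get cos θ = 1 − 2(0.07) = 0.860, hence θ₀ = arccos 0.860 = 30.7°.
Since the Moon is past full (waning), take the reflex angle: θ = 360° − 30.7° = 329.3°.
At 360°/29.530 d per day, 329.3° corresponds to 27.01 days.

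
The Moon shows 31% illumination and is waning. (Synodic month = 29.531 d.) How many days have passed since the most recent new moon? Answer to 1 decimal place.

Invert f = (1 − cos θ)/2 to get cos θ = 1 − 2(0.31) = 0.380, hence θ₀ = arccos 0.380 = 67.7°.
A waning Moon lies in 180°–360°, so θ = 360° − 67.7° = 292.3°.
That fraction of the synodic month is 292.3/360 × 29.531 d ≈ 23.98 d.

24.0 days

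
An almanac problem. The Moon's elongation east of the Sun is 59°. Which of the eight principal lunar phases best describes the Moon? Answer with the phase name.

waxing crescent

The waxing crescent sector spans roughly 22°–68°; 59° falls inside it.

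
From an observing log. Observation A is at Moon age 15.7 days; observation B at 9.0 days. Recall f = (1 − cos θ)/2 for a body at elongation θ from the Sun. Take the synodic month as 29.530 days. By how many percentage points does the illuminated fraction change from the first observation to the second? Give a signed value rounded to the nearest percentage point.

-32 pp

First observation: θ = 360°·15.7/29.530 = 191.4°, so f = 0.990.
Second observation: θ = 109.7°, f = 0.669.
Δf = 0.669 − 0.990 = -0.321, i.e. -32 pp.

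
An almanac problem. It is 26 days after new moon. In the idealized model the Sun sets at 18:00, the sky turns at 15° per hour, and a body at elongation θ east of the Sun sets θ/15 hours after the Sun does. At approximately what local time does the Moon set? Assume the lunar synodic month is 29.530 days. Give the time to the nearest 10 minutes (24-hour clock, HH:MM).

15:10

The Moon has covered 26/29.530 of its cycle, so θ ≈ 360° × 26/29.530 = 317.0°.
The Moon trails the Sun by θ/15 = 317.0/15 ≈ 21.13 hours.
18:00 + 21.131 h ≈ 15:08 → 15:10 to the nearest ten minutes.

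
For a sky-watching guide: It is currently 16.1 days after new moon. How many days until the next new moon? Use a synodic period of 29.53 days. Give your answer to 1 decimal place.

13.4 days

The next new moon completes the synodic month: 29.53 − 16.1 = 13.430 days.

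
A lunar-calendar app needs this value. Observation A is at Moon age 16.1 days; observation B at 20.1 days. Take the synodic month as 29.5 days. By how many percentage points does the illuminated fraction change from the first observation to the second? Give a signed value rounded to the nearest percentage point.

-27 percentage points

First observation: θ = 360°·16.1/29.5 = 196.5°, so f = 0.979.
Second observation: θ = 245.3°, f = 0.709.
Δf = 0.709 − 0.979 = -0.270, i.e. -27 pp.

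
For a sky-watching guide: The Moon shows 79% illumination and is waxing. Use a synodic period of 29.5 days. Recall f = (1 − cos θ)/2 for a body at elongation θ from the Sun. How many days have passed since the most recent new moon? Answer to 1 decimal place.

Invert f = (1 − cos θ)/2 to get cos θ = 1 − 2(0.79) = -0.580, hence θ₀ = arccos -0.580 = 125.5°.
Waxing ⇒ before full, so θ = 125.5°.
Age = 29.5 × 125.5°/360° ≈ 10.28 days.

10.3 days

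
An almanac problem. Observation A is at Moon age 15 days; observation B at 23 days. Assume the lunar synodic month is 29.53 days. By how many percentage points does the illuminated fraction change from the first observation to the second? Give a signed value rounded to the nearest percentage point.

First observation: θ = 360°·15/29.53 = 182.9°, so f = 0.999.
Second observation: θ = 280.4°, f = 0.410.
Δf = 0.410 − 0.999 = -0.590, i.e. -59 pp.

-59 pp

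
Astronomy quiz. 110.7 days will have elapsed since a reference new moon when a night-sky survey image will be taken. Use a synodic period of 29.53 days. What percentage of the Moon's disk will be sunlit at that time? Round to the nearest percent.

110.7 d spans 3 complete synodic months (3 × 29.53 = 88.59 d) plus 22.11 d.
Phase angle: θ = 360°·(22.11 d)/(29.53 d) = 269.5°.
Illuminated fraction = (1 − cos 269.5°)/2 = (1 − (-0.008))/2 ≈ 0.504, so 50%.

50%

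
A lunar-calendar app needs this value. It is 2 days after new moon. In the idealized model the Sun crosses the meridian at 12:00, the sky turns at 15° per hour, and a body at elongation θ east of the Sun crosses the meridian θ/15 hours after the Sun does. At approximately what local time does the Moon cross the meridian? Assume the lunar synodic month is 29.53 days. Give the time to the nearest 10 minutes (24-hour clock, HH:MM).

13:40

Phase angle: θ = 360°·(2 d)/(29.53 d) = 24.4°.
The Moon trails the Sun by θ/15 = 24.4/15 ≈ 1.63 hours.
12:00 + 1.625 h ≈ 13:38 → 13:40 to the nearest ten minutes.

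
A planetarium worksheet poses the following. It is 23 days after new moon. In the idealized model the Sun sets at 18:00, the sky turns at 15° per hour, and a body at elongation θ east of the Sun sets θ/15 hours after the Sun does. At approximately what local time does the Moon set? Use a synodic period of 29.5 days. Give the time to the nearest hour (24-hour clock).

13:00

The Moon has covered 23/29.5 of its cycle, so θ ≈ 360° × 23/29.5 = 280.7°.
At 15° of sky rotation per hour, 280.7° corresponds to a 18.71 h lag.
18:00 + 18.71 h ≈ 12:43 → 13:00 to the nearest hour.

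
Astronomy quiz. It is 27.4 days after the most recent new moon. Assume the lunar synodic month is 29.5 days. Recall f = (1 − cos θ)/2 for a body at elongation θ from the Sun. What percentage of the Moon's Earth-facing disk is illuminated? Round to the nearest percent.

5%

The Moon has covered 27.4/29.5 of its cycle, so θ ≈ 360° × 27.4/29.5 = 334.4°.
With cos θ = 0.902, the lit fraction is (1 − 0.902)/2 ≈ 0.049, so 5%.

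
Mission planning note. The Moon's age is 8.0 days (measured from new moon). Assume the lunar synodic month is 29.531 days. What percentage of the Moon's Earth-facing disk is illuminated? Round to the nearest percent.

The Moon has covered 8.0/29.531 of its cycle, so θ ≈ 360° × 8.0/29.531 = 97.5°.
Illuminated fraction = (1 − cos 97.5°)/2 = (1 − (-0.131))/2 ≈ 0.565, so 57%.

57%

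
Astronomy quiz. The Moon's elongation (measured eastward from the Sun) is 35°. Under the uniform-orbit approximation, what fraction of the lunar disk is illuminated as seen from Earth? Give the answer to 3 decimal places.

f = (1 − cos 35°)/2 = (1 − 0.819)/2 ≈ 0.090.

0.090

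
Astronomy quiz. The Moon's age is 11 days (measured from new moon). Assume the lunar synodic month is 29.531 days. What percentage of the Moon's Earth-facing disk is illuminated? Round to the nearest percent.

85%

Phase angle: θ = 360°·(11 d)/(29.531 d) = 134.1°.
cos 134.1° = (-0.696), so f = (1 − (-0.696))/2 = 0.848, so 85%.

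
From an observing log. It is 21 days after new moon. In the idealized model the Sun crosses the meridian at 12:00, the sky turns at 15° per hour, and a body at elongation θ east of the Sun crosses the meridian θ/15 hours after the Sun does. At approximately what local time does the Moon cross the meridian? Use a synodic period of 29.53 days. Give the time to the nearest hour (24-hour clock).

The Moon has covered 21/29.53 of its cycle, so θ ≈ 360° × 21/29.53 = 256.0°.
The Moon trails the Sun by θ/15 = 256.0/15 ≈ 17.07 hours.
12:00 + 17.07 h ≈ 05:04 → 05:00 to the nearest hour.

05:00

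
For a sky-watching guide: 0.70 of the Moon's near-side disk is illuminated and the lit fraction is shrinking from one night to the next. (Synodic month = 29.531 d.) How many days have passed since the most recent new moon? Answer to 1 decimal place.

20.2 days

Invert f = (1 − cos θ)/2 to get cos θ = 1 − 2(0.70) = -0.400, hence θ₀ = arccos -0.400 = 113.6°.
Waning ⇒ past full, so θ = 360° − 113.6° = 246.4°.
Age = 29.531 × 246.4°/360° ≈ 20.21 days.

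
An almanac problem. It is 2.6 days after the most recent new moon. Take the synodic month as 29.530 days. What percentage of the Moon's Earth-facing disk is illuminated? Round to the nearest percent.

The Moon has covered 2.6/29.530 of its cycle, so θ ≈ 360° × 2.6/29.530 = 31.7°.
With cos θ = 0.851, the lit fraction is (1 − 0.851)/2 ≈ 0.075, so 7%.

7%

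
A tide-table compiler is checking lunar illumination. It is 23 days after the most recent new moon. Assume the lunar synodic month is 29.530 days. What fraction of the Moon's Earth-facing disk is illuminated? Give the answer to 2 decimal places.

0.41

Elongation θ = 360° × 23/29.530 ≈ 280.4°.
cos 280.4° = 0.180, so f = (1 − 0.180)/2 = 0.410.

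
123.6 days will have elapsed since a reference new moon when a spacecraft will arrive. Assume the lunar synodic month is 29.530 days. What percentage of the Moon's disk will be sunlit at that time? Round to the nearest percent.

Reduce mod P: 123.6 − 4×29.530 = 5.48 d into the current lunation.
The Moon has covered 5.48/29.530 of its cycle, so θ ≈ 360° × 5.48/29.530 = 66.8°.
Illuminated fraction = (1 − cos 66.8°)/2 = (1 − 0.394)/2 ≈ 0.303, so 30%.

30%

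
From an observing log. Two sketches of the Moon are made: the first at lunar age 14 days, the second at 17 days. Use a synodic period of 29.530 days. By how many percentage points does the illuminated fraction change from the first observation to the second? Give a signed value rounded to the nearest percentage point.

θ₁ = 360° × 14/29.530 = 170.7°, f₁ = (1 − cos θ₁)/2 = 0.993.
θ₂ = 360° × 17/29.530 = 207.2°, f₂ = (1 − cos θ₂)/2 = 0.945.
Change = f₂ − f₁ = -0.049 → -5 percentage points.

-5 percentage points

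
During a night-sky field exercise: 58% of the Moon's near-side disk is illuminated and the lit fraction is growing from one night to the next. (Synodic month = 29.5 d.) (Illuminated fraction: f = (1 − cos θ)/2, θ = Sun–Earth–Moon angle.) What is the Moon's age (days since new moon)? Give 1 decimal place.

8.1 days

Invert f = (1 − cos θ)/2 to get cos θ = 1 − 2(0.58) = -0.160, hence θ₀ = arccos -0.160 = 99.2°.
Before full moon the principal value applies: θ = 99.2°.
Age = 29.5 × 99.2°/360° ≈ 8.13 days.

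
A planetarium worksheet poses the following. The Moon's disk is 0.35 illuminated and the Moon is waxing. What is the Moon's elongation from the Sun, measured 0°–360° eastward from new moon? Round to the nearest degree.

73°

cos θ = 1 − 2f = 0.300, giving a principal value of 72.5°.
Before full moon the principal value applies: θ = 72.5°.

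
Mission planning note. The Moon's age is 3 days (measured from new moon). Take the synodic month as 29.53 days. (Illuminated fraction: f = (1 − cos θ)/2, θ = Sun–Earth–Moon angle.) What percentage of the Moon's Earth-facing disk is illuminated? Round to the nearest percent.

Phase angle: θ = 360°·(3 d)/(29.53 d) = 36.6°.
With cos θ = 0.803, the lit fraction is (1 − 0.803)/2 ≈ 0.098, so 10%.

10%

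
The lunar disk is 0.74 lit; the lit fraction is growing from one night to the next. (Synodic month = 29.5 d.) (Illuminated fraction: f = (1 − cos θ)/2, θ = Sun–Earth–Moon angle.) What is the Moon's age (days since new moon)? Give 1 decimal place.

9.7 days

From f = (1 − cos θ)/2: cos θ = 1 − 2×0.74 = -0.480; arccos → 118.7°.
Waxing ⇒ before full, so θ = 118.7°.
Age = 29.5 × 118.7°/360° ≈ 9.73 days.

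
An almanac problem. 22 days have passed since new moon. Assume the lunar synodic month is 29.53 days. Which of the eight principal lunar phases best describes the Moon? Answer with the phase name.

last quarter

At 22/29.53 of the cycle, θ ≈ 268° — the last quarter range.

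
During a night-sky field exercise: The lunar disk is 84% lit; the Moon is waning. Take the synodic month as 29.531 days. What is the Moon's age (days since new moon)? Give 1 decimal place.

18.6 days

cos θ = 1 − 2f = -0.680, giving a principal value of 132.8°.
Since the Moon is past full (waning), take the reflex angle: θ = 360° − 132.8° = 227.2°.
At 360°/29.531 d per day, 227.2° corresponds to 18.63 days.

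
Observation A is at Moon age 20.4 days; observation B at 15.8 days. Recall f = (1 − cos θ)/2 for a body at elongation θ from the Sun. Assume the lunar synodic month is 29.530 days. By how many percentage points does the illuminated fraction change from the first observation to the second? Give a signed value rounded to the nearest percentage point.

θ₁ = 360° × 20.4/29.530 = 248.7°, f₁ = (1 − cos θ₁)/2 = 0.682.
θ₂ = 360° × 15.8/29.530 = 192.6°, f₂ = (1 − cos θ₂)/2 = 0.988.
Change = f₂ − f₁ = +0.306 → +31 percentage points.

+31 pp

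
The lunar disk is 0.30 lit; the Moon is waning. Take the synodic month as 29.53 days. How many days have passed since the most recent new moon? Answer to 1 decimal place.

From f = (1 − cos θ)/2: cos θ = 1 − 2×0.30 = 0.400; arccos → 66.4°.
A waning Moon lies in 180°–360°, so θ = 360° − 66.4° = 293.6°.
Age = 29.53 × 293.6°/360° ≈ 24.08 days.

24.1 days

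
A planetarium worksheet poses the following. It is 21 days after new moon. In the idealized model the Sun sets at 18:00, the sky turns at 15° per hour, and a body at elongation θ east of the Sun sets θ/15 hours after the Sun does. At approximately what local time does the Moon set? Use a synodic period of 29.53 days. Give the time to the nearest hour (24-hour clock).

The Moon has covered 21/29.53 of its cycle, so θ ≈ 360° × 21/29.53 = 256.0°.
The Moon trails the Sun by θ/15 = 256.0/15 ≈ 17.07 hours.
18:00 + 17.07 h ≈ 11:04 → 11:00 to the nearest hour.

11:00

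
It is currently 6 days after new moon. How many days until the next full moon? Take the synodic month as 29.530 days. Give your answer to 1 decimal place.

8.8 days

Full moon is 0.5 of the way through the cycle: age 0.5 × 29.530 = 14.765 d.
That is 14.765 − 6 = 8.765 days ahead.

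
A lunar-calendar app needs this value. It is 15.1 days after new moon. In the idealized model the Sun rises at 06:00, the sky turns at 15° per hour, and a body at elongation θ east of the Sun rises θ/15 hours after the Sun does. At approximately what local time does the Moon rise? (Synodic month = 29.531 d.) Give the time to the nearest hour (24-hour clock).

Phase angle: θ = 360°·(15.1 d)/(29.531 d) = 184.1°.
The Moon trails the Sun by θ/15 = 184.1/15 ≈ 12.27 hours.
06:00 + 12.27 h ≈ 18:16 → 18:00 to the nearest hour.

18:00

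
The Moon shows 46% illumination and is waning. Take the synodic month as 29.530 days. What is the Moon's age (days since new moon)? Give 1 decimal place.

Invert f = (1 − cos θ)/2 to get cos θ = 1 − 2(0.46) = 0.080, hence θ₀ = arccos 0.080 = 85.4°.
Since the Moon is past full (waning), take the reflex angle: θ = 360° − 85.4° = 274.6°.
Age = 29.530 × 274.6°/360° ≈ 22.52 days.

22.5 days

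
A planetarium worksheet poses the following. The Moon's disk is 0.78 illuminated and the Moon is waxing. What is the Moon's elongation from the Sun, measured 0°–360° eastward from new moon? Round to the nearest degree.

124°

cos θ = 1 − 2f = -0.560, giving a principal value of 124.1°.
Before full moon the principal value applies: θ = 124.1°.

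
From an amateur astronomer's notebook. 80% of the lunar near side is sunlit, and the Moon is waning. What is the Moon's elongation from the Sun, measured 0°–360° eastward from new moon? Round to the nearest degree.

From f = (1 − cos θ)/2: cos θ = 1 − 2×0.80 = -0.600; arccos → 126.9°.
A waning Moon lies in 180°–360°, so θ = 360° − 126.9° = 233.1°.

233°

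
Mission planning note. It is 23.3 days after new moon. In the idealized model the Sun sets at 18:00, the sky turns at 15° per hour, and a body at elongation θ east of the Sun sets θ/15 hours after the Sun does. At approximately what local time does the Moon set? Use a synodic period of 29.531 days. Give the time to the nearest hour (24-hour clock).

Phase angle: θ = 360°·(23.3 d)/(29.531 d) = 284.0°.
The Moon trails the Sun by θ/15 = 284.0/15 ≈ 18.94 hours.
18:00 + 18.94 h ≈ 12:56 → 13:00 to the nearest hour.

13:00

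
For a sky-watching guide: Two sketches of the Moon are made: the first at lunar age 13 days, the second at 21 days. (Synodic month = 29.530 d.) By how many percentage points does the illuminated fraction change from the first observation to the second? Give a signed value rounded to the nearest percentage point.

θ₁ = 360° × 13/29.530 = 158.5°, f₁ = (1 − cos θ₁)/2 = 0.965.
θ₂ = 360° × 21/29.530 = 256.0°, f₂ = (1 − cos θ₂)/2 = 0.621.
Change = f₂ − f₁ = -0.344 → -34 percentage points.

-34 pp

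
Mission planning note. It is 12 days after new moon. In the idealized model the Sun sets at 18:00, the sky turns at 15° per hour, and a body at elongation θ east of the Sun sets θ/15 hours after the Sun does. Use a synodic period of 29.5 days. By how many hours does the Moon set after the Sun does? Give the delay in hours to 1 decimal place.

9.8 h

Elongation θ = 360° × 12/29.5 ≈ 146.4°.
Delay after the Sun = 146.4° / (15°/h) ≈ 9.76 h.
So the Moon sets 9.76 h after the Sun.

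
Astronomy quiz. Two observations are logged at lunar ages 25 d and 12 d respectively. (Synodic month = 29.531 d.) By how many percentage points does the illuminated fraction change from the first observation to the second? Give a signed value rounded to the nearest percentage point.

First observation: θ = 360°·25/29.531 = 304.8°, so f = 0.215.
Second observation: θ = 146.3°, f = 0.916.
Δf = 0.916 − 0.215 = +0.701, i.e. +70 pp.

+70 pp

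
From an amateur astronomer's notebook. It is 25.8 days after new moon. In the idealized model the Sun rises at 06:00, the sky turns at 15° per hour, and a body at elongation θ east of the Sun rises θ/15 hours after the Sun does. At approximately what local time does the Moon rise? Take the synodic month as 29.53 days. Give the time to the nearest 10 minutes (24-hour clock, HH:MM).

03:00

Phase angle: θ = 360°·(25.8 d)/(29.53 d) = 314.5°.
Delay after the Sun = 314.5° / (15°/h) ≈ 20.97 h.
06:00 + 20.969 h ≈ 02:58 → 03:00 to the nearest ten minutes.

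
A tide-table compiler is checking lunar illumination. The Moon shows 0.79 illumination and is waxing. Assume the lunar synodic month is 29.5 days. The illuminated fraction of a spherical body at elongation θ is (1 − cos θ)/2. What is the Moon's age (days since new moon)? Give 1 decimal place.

10.3 days

From f = (1 − cos θ)/2: cos θ = 1 − 2×0.79 = -0.580; arccos → 125.5°.
Waxing ⇒ before full, so θ = 125.5°.
At 360°/29.5 d per day, 125.5° corresponds to 10.28 days.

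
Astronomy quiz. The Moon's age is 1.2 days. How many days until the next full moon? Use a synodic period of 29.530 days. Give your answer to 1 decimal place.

Full moon is 0.5 of the way through the cycle: age 0.5 × 29.530 = 14.765 d.
That is 14.765 − 1.2 = 13.565 days ahead.

13.6 days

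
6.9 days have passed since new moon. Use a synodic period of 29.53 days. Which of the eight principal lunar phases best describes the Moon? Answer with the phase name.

first quarter

At 6.9/29.53 of the cycle, θ ≈ 84° — the first quarter range.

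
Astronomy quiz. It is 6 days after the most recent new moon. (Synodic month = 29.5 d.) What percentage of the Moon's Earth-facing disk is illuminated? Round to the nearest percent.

Phase angle: θ = 360°·(6 d)/(29.5 d) = 73.2°.
cos 73.2° = 0.289, so f = (1 − 0.289)/2 = 0.356, so 36%.

36%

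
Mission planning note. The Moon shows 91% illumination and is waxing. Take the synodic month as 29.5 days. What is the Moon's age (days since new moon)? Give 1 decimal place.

Invert f = (1 − cos θ)/2 to get cos θ = 1 − 2(0.91) = -0.820, hence θ₀ = arccos -0.820 = 145.1°.
The Moon is waxing (0°–180°), so θ = 145.1° directly.
At 360°/29.5 d per day, 145.1° corresponds to 11.89 days.

11.9 days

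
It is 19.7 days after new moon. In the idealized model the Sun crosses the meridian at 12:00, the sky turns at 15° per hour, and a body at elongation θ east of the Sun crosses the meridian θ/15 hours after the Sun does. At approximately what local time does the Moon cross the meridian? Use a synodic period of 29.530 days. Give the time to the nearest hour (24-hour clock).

04:00

The Moon has covered 19.7/29.530 of its cycle, so θ ≈ 360° × 19.7/29.530 = 240.2°.
At 15° of sky rotation per hour, 240.2° corresponds to a 16.01 h lag.
12:00 + 16.01 h ≈ 04:01 → 04:00 to the nearest hour.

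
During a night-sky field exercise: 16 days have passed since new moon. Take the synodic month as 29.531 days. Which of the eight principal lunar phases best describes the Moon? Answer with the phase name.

θ ≈ 360° × 16/29.531 = 195°, which falls in the full moon sector.

full moon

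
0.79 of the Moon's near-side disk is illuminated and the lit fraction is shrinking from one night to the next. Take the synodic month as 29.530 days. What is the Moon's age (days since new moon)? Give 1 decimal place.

19.2 days

cos θ = 1 − 2f = -0.580, giving a principal value of 125.5°.
A waning Moon lies in 180°–360°, so θ = 360° − 125.5° = 234.5°.
That fraction of the synodic month is 234.5/360 × 29.530 d ≈ 19.24 d.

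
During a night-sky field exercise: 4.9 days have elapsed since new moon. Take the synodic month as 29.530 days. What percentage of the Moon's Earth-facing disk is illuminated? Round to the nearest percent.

Elongation θ = 360° × 4.9/29.530 ≈ 59.7°.
cos 59.7° = 0.504, so f = (1 − 0.504)/2 = 0.248, so 25%.

25%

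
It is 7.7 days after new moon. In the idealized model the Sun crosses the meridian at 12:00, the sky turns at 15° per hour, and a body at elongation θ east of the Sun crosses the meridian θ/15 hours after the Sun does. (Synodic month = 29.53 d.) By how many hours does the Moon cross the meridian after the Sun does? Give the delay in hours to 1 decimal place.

6.3 h

Phase angle: θ = 360°·(7.7 d)/(29.53 d) = 93.9°.
The Moon trails the Sun by θ/15 = 93.9/15 ≈ 6.26 hours.
So the Moon crosses the meridian 6.26 h after the Sun.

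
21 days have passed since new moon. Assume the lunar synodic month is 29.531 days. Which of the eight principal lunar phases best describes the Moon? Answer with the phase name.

last quarter

At 21/29.531 of the cycle, θ ≈ 256° — the last quarter range.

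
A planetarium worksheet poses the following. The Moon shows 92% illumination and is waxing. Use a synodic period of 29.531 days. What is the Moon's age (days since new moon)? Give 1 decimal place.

Invert f = (1 − cos θ)/2 to get cos θ = 1 − 2(0.92) = -0.840, hence θ₀ = arccos -0.840 = 147.1°.
Before full moon the principal value applies: θ = 147.1°.
At 360°/29.531 d per day, 147.1° corresponds to 12.07 days.

12.1 days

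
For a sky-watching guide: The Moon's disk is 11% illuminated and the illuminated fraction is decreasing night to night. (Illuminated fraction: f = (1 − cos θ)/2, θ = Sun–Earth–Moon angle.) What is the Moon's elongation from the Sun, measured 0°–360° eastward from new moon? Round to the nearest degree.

From f = (1 − cos θ)/2: cos θ = 1 − 2×0.11 = 0.780; arccos → 38.7°.
Since the Moon is past full (waning), take the reflex angle: θ = 360° − 38.7° = 321.3°.

321°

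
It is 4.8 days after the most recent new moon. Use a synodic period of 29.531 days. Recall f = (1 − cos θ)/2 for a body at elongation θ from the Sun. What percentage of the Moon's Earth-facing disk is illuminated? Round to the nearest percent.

24%

Phase angle: θ = 360°·(4.8 d)/(29.531 d) = 58.5°.
Illuminated fraction = (1 − cos 58.5°)/2 = (1 − 0.522)/2 ≈ 0.239, so 24%.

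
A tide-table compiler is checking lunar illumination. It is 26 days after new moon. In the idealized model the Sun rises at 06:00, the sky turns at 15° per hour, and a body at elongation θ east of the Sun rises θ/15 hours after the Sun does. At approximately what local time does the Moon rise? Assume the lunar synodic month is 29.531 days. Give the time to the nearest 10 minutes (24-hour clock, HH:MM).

03:10

Phase angle: θ = 360°·(26 d)/(29.531 d) = 317.0°.
At 15° of sky rotation per hour, 317.0° corresponds to a 21.13 h lag.
06:00 + 21.130 h ≈ 03:08 → 03:10 to the nearest ten minutes.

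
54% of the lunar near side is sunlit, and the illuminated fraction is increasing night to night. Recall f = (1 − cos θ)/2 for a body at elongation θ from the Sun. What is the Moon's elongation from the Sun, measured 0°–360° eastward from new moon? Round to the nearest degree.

95°

Invert f = (1 − cos θ)/2 to get cos θ = 1 − 2(0.54) = -0.080, hence θ₀ = arccos -0.080 = 94.6°.
Before full moon the principal value applies: θ = 94.6°.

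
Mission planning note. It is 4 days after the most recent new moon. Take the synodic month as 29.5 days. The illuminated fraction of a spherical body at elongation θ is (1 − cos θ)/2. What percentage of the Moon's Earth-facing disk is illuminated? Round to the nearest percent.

17%

Elongation θ = 360° × 4/29.5 ≈ 48.8°.
Illuminated fraction = (1 − cos 48.8°)/2 = (1 − 0.659)/2 ≈ 0.171, so 17%.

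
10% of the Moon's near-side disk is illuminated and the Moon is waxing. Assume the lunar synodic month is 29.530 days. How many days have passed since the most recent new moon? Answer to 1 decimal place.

3.0 days

Invert f = (1 − cos θ)/2 to get cos θ = 1 − 2(0.10) = 0.800, hence θ₀ = arccos 0.800 = 36.9°.
Waxing ⇒ before full, so θ = 36.9°.
Age = 29.530 × 36.9°/360° ≈ 3.02 days.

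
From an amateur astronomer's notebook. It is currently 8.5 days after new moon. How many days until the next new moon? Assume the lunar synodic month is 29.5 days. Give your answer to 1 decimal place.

The next new moon completes the synodic month: 29.5 − 8.5 = 21.000 days.

21.0 days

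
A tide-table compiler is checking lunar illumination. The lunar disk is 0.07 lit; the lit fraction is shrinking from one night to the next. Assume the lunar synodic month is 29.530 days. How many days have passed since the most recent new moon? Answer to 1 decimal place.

Invert f = (1 − cos θ)/2 to get cos θ = 1 − 2(0.07) = 0.860, hence θ₀ = arccos 0.860 = 30.7°.
A waning Moon lies in 180°–360°, so θ = 360° − 30.7° = 329.3°.
That fraction of the synodic month is 329.3/360 × 29.530 d ≈ 27.01 d.

27.0 days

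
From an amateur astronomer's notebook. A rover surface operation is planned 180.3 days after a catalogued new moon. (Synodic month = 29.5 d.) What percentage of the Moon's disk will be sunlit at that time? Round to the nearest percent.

12%

180.3/29.5 = 6.112 lunations, so 6 complete cycles and 3.30 d into the next.
Phase angle: θ = 360°·(3.30 d)/(29.5 d) = 40.3°.
cos 40.3° = 0.763, so f = (1 − 0.763)/2 = 0.119, so 12%.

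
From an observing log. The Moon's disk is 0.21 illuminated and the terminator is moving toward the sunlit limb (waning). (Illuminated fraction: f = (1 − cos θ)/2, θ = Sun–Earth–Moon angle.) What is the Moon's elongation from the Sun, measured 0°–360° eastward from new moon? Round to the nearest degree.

Invert f = (1 − cos θ)/2 to get cos θ = 1 − 2(0.21) = 0.580, hence θ₀ = arccos 0.580 = 54.5°.
Waning ⇒ past full, so θ = 360° − 54.5° = 305.5°.

305°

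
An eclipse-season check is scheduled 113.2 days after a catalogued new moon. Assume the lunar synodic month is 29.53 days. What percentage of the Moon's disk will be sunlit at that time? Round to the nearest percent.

25%

113.2 d spans 3 complete synodic months (3 × 29.53 = 88.59 d) plus 24.61 d.
Phase angle: θ = 360°·(24.61 d)/(29.53 d) = 300.0°.
Illuminated fraction = (1 − cos 300.0°)/2 = (1 − 0.500)/2 ≈ 0.250, so 25%.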